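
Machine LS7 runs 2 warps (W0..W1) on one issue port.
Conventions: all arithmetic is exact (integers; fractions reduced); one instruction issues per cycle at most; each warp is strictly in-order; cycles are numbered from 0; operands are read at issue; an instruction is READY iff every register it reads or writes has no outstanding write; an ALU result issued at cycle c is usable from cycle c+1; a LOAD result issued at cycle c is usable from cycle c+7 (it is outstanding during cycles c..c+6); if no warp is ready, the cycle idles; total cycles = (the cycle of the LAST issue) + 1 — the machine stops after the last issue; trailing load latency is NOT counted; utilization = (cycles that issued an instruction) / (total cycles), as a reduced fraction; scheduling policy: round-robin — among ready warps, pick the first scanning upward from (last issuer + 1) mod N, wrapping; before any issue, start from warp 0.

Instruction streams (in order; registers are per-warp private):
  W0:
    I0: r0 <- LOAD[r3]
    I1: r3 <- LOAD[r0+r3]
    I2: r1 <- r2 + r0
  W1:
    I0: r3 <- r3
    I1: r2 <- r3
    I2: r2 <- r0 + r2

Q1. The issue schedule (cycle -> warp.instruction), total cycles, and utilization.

cycle 0: W0.I0
cycle 1: W1.I0
cycle 2: W1.I1
cycle 3: W1.I2
cycle 4: idle
cycle 5: idle
cycle 6: idle
cycle 7: W0.I1
cycle 8: W0.I2

Answer: 9 cycles, utilization 2/3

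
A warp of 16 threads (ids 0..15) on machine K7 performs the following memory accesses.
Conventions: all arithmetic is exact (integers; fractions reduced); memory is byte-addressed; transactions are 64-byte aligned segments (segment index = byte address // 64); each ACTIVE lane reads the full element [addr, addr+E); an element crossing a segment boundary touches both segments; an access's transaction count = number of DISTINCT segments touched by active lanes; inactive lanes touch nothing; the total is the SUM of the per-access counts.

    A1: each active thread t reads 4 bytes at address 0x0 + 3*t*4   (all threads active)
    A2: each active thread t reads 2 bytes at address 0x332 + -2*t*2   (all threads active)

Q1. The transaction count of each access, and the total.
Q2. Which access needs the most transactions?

A1: 3 transactions
A2: 2 transactions

Answer: 3,2; total 5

Answer: A1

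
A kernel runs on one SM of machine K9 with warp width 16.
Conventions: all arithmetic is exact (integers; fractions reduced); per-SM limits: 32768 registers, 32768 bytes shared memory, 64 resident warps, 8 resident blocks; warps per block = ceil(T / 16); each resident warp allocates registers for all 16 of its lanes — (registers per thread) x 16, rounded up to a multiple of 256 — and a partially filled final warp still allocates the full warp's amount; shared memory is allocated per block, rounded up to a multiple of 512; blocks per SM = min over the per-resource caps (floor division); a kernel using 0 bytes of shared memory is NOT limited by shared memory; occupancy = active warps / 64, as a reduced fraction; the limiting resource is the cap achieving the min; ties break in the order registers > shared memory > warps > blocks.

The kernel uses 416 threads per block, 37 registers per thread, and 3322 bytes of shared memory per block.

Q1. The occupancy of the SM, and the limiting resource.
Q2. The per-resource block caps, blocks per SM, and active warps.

Answer: occupancy 13/32, limited by registers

registers: 1 block
shared memory: 9 blocks
warps: 2 blocks
blocks: 8 blocks

Answer: 1 block, 26 active warps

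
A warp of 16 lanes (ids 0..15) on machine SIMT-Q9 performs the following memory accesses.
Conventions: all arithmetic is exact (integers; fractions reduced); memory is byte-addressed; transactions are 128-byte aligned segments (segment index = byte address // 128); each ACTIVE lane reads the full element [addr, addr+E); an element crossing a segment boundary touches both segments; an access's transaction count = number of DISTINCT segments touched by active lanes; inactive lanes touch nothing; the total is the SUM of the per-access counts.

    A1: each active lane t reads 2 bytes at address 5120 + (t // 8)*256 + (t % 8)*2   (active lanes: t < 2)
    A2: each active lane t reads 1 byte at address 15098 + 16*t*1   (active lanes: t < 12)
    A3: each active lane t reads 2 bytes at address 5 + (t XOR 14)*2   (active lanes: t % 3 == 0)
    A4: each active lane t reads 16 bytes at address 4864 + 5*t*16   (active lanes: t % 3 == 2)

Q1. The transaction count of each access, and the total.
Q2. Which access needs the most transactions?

A1: 1 transaction
A2: 3 transactions
A3: 1 transaction
A4: 5 transactions

Answer: 1,3,1,5; total 10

Answer: A4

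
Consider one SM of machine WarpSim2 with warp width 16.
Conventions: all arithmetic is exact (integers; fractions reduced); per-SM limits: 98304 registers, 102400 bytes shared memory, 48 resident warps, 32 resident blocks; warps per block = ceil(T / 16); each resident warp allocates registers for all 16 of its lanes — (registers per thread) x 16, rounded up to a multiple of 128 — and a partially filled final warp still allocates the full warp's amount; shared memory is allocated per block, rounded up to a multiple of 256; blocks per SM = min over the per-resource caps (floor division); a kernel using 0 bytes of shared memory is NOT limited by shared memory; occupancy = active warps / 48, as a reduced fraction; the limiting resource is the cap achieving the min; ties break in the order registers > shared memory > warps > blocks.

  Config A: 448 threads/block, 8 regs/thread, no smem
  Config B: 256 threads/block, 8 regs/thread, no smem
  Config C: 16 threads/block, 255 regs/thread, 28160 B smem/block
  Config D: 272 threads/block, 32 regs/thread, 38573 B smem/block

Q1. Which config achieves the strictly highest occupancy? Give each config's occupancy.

occupancies: A 7/12, B 1, C 1/16, D 17/24

Answer: B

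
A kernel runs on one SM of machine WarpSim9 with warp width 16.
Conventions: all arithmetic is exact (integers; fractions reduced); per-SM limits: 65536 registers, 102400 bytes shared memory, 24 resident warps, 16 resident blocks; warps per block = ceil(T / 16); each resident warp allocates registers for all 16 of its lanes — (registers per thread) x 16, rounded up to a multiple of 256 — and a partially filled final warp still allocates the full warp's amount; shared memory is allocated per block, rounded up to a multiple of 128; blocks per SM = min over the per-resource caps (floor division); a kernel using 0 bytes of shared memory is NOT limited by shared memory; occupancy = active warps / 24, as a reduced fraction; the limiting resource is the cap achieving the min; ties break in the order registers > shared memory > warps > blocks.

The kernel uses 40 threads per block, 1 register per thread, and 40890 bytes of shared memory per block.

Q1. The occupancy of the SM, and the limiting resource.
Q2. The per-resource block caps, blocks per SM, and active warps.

Answer: occupancy 1/4, limited by shared memory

registers: 85 blocks
shared memory: 2 blocks
warps: 8 blocks
blocks: 16 blocks

Answer: 2 blocks, 6 active warps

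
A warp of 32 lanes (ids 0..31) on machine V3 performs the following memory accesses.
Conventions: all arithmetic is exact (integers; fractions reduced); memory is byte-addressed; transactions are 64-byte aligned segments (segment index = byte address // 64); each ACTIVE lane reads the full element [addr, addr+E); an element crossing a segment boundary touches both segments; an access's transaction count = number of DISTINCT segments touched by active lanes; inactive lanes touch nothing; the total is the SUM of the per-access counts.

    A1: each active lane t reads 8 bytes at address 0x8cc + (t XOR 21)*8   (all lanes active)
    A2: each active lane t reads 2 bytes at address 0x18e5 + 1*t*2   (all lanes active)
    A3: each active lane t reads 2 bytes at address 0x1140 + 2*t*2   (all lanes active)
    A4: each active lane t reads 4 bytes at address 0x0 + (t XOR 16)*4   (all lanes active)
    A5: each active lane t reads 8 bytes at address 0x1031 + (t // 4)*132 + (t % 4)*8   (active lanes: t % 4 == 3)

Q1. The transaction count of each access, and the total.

A1: 5 transactions
A2: 2 transactions
A3: 2 transactions
A4: 2 transactions
A5: 8 transactions

Answer: 5,2,2,2,8; total 19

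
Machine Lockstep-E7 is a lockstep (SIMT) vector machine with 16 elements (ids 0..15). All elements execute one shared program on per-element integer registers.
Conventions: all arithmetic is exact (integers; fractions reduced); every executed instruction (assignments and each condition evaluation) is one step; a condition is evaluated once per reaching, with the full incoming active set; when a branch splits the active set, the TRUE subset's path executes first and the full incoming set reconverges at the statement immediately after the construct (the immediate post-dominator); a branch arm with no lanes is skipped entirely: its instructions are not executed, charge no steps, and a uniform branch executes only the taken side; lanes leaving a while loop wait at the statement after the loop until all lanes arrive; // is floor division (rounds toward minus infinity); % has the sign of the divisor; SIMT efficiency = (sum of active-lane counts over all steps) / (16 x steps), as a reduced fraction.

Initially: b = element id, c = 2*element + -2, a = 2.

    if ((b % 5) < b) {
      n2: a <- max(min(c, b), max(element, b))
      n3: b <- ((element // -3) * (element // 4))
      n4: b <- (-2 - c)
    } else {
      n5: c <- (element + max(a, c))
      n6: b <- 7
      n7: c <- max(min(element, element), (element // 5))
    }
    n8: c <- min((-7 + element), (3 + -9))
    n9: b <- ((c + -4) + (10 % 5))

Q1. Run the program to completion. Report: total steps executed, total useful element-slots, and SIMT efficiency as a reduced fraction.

Answer: 9 steps, 96 useful, 2/3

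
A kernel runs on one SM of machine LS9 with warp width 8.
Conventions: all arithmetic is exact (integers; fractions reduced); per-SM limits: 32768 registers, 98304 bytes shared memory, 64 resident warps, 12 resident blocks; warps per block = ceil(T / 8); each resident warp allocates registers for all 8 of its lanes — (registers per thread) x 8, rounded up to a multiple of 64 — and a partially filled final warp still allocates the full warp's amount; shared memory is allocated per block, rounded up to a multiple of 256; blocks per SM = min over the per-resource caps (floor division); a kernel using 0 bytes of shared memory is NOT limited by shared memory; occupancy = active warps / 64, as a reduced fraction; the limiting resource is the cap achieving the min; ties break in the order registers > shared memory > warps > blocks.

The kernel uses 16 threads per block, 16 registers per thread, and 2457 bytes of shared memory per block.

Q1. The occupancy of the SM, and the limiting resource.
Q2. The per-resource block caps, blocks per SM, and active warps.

Answer: occupancy 3/8, limited by blocks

registers: 128 blocks
shared memory: 38 blocks
warps: 32 blocks
blocks: 12 blocks

Answer: 12 blocks, 24 active warps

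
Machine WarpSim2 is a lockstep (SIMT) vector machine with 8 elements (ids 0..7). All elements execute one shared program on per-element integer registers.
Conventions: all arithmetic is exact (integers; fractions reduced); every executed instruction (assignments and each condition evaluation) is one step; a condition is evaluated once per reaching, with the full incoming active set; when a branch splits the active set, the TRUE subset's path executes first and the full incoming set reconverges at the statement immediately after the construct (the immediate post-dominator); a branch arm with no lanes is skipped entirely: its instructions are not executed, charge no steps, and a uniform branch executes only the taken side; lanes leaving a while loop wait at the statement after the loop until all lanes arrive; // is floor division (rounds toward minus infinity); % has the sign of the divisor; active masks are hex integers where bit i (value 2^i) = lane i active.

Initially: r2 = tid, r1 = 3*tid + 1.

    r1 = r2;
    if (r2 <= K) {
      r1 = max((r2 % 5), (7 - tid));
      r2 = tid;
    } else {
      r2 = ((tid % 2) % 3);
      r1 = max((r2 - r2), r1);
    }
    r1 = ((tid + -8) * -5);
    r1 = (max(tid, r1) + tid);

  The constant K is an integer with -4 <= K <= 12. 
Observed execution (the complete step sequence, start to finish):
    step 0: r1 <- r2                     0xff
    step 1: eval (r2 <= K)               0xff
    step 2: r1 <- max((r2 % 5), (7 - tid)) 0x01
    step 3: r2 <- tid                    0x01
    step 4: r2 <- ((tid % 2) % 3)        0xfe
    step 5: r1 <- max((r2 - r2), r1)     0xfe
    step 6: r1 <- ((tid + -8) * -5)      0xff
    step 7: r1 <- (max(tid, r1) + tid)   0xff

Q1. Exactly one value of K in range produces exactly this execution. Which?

Answer: K = 0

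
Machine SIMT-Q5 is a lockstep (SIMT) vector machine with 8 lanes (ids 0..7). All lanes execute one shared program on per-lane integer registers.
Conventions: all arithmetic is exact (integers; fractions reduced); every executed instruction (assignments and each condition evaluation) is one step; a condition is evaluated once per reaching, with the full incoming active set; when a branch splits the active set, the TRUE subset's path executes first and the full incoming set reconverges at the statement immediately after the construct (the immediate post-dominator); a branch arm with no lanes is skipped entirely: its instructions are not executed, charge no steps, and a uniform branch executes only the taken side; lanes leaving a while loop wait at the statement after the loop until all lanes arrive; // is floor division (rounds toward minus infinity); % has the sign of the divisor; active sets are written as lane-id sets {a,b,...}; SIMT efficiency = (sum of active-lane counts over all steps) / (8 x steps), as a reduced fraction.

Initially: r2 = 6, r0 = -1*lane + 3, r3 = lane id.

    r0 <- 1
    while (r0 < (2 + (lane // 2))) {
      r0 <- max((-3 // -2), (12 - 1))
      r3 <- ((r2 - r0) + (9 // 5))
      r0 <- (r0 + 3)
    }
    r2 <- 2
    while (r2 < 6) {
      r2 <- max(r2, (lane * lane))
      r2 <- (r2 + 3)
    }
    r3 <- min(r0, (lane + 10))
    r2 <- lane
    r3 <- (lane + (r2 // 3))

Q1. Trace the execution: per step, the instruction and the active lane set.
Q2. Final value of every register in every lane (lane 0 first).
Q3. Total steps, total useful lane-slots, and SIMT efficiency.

step 0: r0 <- 1                      {0,1,2,3,4,5,6,7}
step 1: eval (r0 < (2 + (lane // 2))) {0,1,2,3,4,5,6,7}
step 2: r0 <- max((-3 // -2), (12 - 1)) {0,1,2,3,4,5,6,7}
step 3: r3 <- ((r2 - r0) + (9 // 5)) {0,1,2,3,4,5,6,7}
step 4: r0 <- (r0 + 3)               {0,1,2,3,4,5,6,7}
step 5: eval (r0 < (2 + (lane // 2))) {0,1,2,3,4,5,6,7}
step 6: r2 <- 2                      {0,1,2,3,4,5,6,7}
step 7: eval (r2 < 6)                {0,1,2,3,4,5,6,7}
step 8: r2 <- max(r2, (lane * lane)) {0,1,2,3,4,5,6,7}
step 9: r2 <- (r2 + 3)               {0,1,2,3,4,5,6,7}
step 10: eval (r2 < 6)                {0,1,2,3,4,5,6,7}
step 11: r2 <- max(r2, (lane * lane)) {0,1}
step 12: r2 <- (r2 + 3)               {0,1}
step 13: eval (r2 < 6)                {0,1}
step 14: r3 <- min(r0, (lane + 10))   {0,1,2,3,4,5,6,7}
step 15: r2 <- lane                   {0,1,2,3,4,5,6,7}
step 16: r3 <- (lane + (r2 // 3))     {0,1,2,3,4,5,6,7}

Answer: 17 steps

r2: 0,1,2,3,4,5,6,7
r0: 14,14,14,14,14,14,14,14
r3: 0,1,2,4,5,6,8,9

steps = 17; useful = 118; efficiency = 118/136 = 59/68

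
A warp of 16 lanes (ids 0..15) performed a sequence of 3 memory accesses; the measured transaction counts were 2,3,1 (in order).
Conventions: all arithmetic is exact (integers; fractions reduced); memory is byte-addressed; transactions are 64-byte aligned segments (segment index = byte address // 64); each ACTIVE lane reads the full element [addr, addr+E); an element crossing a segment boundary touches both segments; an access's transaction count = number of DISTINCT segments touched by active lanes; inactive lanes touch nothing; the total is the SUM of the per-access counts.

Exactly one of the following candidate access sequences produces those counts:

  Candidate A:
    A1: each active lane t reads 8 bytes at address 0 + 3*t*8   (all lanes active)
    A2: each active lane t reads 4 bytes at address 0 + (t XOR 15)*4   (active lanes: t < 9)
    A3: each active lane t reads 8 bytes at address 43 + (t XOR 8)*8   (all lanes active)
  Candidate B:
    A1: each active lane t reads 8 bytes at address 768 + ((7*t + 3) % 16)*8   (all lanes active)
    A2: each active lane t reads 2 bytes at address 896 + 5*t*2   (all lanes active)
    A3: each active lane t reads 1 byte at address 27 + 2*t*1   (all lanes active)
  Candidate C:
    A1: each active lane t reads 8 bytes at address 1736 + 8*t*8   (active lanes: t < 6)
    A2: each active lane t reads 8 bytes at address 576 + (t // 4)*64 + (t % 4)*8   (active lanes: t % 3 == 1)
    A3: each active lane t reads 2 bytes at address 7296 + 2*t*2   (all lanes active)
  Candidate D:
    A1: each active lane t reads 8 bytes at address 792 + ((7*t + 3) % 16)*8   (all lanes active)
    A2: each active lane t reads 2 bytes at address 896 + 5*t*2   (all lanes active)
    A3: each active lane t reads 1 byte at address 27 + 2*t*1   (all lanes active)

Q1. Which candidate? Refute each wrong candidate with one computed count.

A: A1 gives 6 transactions, not 2
C: A1 gives 6 transactions, not 2
D: A1 gives 3 transactions, not 2
B: all counts match (2,3,1)

Answer: B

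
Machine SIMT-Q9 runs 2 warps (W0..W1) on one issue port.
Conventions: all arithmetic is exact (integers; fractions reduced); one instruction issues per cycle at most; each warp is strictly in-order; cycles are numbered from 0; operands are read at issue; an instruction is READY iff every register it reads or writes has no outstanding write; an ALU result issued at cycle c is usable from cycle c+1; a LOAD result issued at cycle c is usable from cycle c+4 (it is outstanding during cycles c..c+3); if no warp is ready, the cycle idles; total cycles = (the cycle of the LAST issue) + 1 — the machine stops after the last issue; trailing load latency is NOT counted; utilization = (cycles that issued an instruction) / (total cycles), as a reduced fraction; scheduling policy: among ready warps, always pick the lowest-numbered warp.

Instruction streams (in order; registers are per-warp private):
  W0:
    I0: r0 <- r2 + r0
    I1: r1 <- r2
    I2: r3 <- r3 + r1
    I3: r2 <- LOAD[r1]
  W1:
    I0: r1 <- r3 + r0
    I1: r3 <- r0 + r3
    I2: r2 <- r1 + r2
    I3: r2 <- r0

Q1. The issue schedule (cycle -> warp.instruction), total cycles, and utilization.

cycle 0: W0.I0
cycle 1: W0.I1
cycle 2: W0.I2
cycle 3: W0.I3
cycle 4: W1.I0
cycle 5: W1.I1
cycle 6: W1.I2
cycle 7: W1.I3

Answer: 8 cycles, utilization 1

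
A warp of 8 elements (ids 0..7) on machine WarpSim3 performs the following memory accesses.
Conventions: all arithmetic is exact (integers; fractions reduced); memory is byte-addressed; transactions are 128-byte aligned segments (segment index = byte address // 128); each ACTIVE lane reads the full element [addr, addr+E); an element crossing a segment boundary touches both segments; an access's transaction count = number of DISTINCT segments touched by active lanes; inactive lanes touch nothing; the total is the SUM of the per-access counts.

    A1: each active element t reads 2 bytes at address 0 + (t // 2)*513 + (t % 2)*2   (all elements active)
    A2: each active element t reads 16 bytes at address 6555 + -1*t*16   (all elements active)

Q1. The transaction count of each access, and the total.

A1: 4 transactions
A2: 2 transactions

Answer: 4,2; total 6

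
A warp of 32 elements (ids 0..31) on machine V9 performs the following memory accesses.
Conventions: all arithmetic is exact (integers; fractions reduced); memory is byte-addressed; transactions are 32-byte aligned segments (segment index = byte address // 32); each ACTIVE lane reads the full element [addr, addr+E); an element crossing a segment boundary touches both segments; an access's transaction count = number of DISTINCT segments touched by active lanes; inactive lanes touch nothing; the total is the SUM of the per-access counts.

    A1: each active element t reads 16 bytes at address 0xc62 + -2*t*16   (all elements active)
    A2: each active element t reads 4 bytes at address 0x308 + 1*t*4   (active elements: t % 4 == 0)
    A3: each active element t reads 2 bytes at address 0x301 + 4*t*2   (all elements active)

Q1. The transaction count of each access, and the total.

A1: 32 transactions
A2: 4 transactions
A3: 8 transactions

Answer: 32,4,8; total 44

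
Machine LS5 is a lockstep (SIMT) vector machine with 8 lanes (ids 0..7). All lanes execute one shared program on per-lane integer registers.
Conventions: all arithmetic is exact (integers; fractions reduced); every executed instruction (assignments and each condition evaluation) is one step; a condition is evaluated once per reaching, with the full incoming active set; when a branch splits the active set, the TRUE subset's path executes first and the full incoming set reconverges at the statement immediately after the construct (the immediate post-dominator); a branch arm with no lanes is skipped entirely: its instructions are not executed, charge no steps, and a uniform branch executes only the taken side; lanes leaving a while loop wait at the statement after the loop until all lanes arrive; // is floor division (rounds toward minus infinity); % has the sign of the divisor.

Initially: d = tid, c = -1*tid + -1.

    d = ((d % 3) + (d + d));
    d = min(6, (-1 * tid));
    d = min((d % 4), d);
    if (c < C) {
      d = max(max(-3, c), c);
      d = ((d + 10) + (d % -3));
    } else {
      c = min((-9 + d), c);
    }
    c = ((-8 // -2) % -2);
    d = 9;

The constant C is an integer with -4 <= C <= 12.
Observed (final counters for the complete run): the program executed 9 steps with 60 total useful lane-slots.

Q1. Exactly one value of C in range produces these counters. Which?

Answer: C = -4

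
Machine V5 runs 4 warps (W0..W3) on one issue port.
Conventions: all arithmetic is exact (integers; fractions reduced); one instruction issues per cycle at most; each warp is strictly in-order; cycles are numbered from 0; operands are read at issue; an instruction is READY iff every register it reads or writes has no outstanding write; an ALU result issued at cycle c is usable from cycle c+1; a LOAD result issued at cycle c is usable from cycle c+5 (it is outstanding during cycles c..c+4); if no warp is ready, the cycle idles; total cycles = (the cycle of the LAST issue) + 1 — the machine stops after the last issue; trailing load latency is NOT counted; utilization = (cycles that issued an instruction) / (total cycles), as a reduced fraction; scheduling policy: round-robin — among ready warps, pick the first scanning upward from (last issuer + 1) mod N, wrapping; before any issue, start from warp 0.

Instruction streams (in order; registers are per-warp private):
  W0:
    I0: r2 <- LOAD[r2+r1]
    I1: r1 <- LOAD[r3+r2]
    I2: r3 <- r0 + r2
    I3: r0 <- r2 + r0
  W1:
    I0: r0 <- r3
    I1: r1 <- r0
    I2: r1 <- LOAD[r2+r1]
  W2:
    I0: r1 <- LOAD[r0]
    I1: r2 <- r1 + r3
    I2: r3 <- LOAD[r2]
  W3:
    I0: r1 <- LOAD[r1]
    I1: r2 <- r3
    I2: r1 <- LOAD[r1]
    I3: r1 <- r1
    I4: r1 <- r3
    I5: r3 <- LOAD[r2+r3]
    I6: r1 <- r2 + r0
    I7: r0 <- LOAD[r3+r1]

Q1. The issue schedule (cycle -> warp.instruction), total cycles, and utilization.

cycle 0: W0.I0
cycle 1: W1.I0
cycle 2: W2.I0
cycle 3: W3.I0
cycle 4: W1.I1
cycle 5: W3.I1
cycle 6: W0.I1
cycle 7: W1.I2
cycle 8: W2.I1
cycle 9: W3.I2
cycle 10: W0.I2
cycle 11: W2.I2
cycle 12: W0.I3
cycle 13: idle
cycle 14: W3.I3
cycle 15: W3.I4
cycle 16: W3.I5
cycle 17: W3.I6
cycle 18: idle
cycle 19: idle
cycle 20: idle
cycle 21: W3.I7

Answer: 22 cycles, utilization 9/11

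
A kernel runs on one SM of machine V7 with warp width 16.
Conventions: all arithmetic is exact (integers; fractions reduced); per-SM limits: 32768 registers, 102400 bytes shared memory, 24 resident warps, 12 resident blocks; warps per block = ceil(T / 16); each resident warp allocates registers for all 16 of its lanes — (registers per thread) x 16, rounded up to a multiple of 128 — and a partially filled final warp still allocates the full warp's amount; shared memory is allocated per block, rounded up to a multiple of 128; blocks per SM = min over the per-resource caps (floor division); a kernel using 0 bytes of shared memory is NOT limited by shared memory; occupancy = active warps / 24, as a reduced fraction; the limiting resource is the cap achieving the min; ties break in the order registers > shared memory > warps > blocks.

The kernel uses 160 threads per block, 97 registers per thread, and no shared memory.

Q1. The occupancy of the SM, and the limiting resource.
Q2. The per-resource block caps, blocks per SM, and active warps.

Answer: occupancy 5/12, limited by registers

registers: 1 block
shared memory: no limit (kernel uses none)
warps: 2 blocks
blocks: 12 blocks

Answer: 1 block, 10 active warps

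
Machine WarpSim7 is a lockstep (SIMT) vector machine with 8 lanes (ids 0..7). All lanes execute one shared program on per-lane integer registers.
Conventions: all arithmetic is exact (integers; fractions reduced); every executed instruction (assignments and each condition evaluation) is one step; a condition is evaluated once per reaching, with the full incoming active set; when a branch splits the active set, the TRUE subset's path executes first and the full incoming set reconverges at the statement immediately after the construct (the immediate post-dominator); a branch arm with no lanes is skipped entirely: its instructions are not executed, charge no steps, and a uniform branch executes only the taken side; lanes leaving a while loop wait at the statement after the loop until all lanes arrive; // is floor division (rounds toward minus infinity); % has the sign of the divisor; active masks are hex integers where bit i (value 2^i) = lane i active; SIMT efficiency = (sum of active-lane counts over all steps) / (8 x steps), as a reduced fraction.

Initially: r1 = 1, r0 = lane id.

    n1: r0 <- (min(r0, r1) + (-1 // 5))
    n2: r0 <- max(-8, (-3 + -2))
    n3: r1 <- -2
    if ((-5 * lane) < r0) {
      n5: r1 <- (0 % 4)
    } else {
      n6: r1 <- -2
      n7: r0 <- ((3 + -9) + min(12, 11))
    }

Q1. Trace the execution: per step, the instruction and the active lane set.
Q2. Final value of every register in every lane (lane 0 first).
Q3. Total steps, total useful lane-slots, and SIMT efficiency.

step 0: r0 <- (min(r0, r1) + (-1 // 5)) 0xff
step 1: r0 <- max(-8, (-3 + -2))     0xff
step 2: r1 <- -2                     0xff
step 3: eval ((-5 * lane) < r0)      0xff
step 4: r1 <- (0 % 4)                0xfc
step 5: r1 <- -2                     0x03
step 6: r0 <- ((3 + -9) + min(12, 11)) 0x03

Answer: 7 steps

r1: -2,-2,0,0,0,0,0,0
r0: 5,5,-5,-5,-5,-5,-5,-5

steps = 7; useful = 42; efficiency = 42/56 = 3/4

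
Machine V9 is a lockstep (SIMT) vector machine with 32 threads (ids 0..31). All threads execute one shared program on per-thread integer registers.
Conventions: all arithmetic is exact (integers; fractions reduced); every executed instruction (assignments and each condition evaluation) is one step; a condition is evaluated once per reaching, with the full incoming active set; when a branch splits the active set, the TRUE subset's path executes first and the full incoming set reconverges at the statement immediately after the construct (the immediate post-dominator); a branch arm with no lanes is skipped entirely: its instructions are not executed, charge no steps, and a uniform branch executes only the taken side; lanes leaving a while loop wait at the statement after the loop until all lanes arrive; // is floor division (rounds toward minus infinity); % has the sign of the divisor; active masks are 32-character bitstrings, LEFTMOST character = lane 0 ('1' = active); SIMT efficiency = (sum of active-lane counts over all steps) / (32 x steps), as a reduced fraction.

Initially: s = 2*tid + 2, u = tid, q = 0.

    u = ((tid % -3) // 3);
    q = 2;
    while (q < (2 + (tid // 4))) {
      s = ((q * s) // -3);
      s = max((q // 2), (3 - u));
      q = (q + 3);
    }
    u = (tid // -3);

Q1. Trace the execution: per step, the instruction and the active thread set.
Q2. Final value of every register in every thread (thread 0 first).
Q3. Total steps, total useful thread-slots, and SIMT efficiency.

step 0: u <- ((tid % -3) // 3)       11111111111111111111111111111111
step 1: q <- 2                       11111111111111111111111111111111
step 2: eval (q < (2 + (tid // 4)))  11111111111111111111111111111111
step 3: s <- ((q * s) // -3)         00001111111111111111111111111111
step 4: s <- max((q // 2), (3 - u))  00001111111111111111111111111111
step 5: q <- (q + 3)                 00001111111111111111111111111111
step 6: eval (q < (2 + (tid // 4)))  00001111111111111111111111111111
step 7: s <- ((q * s) // -3)         00000000000000001111111111111111
step 8: s <- max((q // 2), (3 - u))  00000000000000001111111111111111
step 9: q <- (q + 3)                 00000000000000001111111111111111
step 10: eval (q < (2 + (tid // 4)))  00000000000000001111111111111111
step 11: s <- ((q * s) // -3)         00000000000000000000000000001111
step 12: s <- max((q // 2), (3 - u))  00000000000000000000000000001111
step 13: q <- (q + 3)                 00000000000000000000000000001111
step 14: eval (q < (2 + (tid // 4)))  00000000000000000000000000001111
step 15: u <- (tid // -3)             11111111111111111111111111111111

Answer: 16 steps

s: 2,4,6,8,4,4,3,4,4,3,4,4,3,4,4,3,4,4,3,4,4,3,4,4,3,4,4,3,4,4,4,4
u: 0,-1,-1,-1,-2,-2,-2,-3,-3,-3,-4,-4,-4,-5,-5,-5,-6,-6,-6,-7,-7,-7,-8,-8,-8,-9,-9,-9,-10,-10,-10,-11
q: 2,2,2,2,5,5,5,5,5,5,5,5,5,5,5,5,8,8,8,8,8,8,8,8,8,8,8,8,11,11,11,11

steps = 16; useful = 320; efficiency = 320/512 = 5/8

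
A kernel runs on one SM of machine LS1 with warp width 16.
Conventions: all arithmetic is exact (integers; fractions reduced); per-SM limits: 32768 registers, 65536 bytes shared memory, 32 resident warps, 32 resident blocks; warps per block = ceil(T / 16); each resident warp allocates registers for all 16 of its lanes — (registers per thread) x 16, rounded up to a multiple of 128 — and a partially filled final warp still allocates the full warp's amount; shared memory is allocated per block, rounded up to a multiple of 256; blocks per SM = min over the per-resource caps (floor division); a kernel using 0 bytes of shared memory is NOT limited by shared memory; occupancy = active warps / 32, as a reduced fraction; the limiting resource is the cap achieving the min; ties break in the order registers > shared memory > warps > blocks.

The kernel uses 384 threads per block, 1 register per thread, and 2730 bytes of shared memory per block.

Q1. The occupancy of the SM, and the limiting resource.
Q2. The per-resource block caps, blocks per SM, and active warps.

Answer: occupancy 3/4, limited by warps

registers: 10 blocks
shared memory: 23 blocks
warps: 1 block
blocks: 32 blocks

Answer: 1 block, 24 active warps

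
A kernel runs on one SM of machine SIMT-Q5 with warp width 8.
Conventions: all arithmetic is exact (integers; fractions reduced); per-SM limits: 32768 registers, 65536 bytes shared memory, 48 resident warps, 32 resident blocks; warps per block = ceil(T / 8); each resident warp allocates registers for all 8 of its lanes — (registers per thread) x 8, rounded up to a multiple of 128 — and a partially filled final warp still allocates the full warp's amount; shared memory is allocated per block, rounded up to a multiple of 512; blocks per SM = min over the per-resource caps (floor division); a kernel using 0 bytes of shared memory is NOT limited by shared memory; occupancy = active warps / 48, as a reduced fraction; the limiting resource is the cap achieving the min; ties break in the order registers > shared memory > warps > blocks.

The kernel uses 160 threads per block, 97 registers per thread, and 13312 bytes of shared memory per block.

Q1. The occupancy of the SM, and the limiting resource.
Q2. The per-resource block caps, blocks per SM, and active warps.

Answer: occupancy 5/12, limited by registers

registers: 1 block
shared memory: 4 blocks
warps: 2 blocks
blocks: 32 blocks

Answer: 1 block, 20 active warps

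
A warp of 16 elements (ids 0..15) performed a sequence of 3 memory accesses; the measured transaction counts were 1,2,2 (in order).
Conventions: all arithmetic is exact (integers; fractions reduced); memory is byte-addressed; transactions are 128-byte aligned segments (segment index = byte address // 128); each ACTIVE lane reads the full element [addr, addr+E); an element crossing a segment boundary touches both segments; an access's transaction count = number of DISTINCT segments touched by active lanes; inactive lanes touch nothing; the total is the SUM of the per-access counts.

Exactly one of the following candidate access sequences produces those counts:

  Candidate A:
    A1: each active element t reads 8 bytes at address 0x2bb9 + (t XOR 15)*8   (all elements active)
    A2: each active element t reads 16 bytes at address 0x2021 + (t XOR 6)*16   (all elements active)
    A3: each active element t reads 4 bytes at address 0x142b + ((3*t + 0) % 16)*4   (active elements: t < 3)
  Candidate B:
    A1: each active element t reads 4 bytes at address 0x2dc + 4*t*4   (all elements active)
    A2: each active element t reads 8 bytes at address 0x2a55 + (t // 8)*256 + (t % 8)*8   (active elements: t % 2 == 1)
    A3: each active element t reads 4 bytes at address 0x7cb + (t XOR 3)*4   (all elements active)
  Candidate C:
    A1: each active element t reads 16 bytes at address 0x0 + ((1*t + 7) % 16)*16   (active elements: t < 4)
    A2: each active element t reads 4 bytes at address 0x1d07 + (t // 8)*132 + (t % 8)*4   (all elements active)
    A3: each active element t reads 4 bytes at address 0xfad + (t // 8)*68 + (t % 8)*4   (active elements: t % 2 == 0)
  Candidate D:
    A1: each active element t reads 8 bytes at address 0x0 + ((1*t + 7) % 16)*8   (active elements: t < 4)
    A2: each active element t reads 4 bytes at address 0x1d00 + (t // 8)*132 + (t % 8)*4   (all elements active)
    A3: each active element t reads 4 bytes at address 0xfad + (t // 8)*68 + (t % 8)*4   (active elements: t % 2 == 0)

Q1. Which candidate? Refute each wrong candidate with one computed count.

A: A1 gives 2 transactions, not 1
B: A1 gives 3 transactions, not 1
C: A1 gives 2 transactions, not 1
D: all counts match (1,2,2)

Answer: D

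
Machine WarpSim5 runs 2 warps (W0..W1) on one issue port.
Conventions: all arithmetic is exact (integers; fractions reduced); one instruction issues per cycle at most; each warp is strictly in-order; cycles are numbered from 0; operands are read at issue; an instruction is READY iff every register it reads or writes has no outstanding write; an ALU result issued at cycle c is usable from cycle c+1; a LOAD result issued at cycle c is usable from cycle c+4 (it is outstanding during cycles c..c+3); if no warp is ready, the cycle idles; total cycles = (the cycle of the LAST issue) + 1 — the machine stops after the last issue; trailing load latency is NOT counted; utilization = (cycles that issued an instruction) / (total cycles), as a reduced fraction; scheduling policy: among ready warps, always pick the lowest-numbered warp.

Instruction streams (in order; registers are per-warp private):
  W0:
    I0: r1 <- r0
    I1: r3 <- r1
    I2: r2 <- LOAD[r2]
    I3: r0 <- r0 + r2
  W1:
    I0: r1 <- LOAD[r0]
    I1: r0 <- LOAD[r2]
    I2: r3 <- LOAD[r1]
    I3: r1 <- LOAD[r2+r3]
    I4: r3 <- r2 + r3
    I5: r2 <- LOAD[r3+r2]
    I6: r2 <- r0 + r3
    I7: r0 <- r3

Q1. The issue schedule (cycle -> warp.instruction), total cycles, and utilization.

cycle 0: W0.I0
cycle 1: W0.I1
cycle 2: W0.I2
cycle 3: W1.I0
cycle 4: W1.I1
cycle 5: idle
cycle 6: W0.I3
cycle 7: W1.I2
cycle 8: idle
cycle 9: idle
cycle 10: idle
cycle 11: W1.I3
cycle 12: W1.I4
cycle 13: W1.I5
cycle 14: idle
cycle 15: idle
cycle 16: idle
cycle 17: W1.I6
cycle 18: W1.I7

Answer: 19 cycles, utilization 12/19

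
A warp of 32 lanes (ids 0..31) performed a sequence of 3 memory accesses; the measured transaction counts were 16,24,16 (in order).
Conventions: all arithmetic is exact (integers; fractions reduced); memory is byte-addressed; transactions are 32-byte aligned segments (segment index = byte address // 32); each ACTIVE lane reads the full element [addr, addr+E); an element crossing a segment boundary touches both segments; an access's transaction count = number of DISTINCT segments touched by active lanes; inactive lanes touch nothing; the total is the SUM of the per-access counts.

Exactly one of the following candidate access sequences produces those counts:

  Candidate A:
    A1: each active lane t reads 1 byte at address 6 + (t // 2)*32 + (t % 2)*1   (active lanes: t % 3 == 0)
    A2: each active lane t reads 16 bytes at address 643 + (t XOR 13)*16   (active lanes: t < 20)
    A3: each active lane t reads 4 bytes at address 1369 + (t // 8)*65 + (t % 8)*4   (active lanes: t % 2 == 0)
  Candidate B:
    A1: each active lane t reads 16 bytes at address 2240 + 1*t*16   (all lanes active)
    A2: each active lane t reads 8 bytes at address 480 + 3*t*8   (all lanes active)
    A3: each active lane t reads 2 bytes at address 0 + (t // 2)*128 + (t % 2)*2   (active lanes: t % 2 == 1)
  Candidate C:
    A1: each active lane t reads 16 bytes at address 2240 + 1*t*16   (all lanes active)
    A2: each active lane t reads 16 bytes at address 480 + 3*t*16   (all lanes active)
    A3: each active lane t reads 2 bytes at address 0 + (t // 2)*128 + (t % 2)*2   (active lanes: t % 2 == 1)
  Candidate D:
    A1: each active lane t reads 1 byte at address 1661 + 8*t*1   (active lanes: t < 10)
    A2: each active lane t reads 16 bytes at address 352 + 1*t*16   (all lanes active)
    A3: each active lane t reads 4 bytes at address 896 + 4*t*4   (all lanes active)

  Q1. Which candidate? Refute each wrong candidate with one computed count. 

A: A1 gives 11 transactions, not 16
C: A2 gives 32 transactions, not 24
D: A1 gives 4 transactions, not 16
B: all counts match (16,24,16)

Answer: B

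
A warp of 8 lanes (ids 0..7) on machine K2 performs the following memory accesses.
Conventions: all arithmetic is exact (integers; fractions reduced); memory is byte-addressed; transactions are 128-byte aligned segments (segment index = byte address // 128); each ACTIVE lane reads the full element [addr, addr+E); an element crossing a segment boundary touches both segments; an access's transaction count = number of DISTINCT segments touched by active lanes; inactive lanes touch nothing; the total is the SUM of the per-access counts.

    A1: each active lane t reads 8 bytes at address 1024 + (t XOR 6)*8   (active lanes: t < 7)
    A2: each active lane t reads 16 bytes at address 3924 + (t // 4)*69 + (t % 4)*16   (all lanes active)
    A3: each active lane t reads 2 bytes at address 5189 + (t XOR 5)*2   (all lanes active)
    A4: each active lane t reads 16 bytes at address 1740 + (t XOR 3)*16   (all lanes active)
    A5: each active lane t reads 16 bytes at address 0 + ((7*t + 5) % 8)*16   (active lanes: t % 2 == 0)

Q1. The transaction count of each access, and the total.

A1: 1 transaction
A2: 2 transactions
A3: 1 transaction
A4: 2 transactions
A5: 1 transaction

Answer: 1,2,1,2,1; total 7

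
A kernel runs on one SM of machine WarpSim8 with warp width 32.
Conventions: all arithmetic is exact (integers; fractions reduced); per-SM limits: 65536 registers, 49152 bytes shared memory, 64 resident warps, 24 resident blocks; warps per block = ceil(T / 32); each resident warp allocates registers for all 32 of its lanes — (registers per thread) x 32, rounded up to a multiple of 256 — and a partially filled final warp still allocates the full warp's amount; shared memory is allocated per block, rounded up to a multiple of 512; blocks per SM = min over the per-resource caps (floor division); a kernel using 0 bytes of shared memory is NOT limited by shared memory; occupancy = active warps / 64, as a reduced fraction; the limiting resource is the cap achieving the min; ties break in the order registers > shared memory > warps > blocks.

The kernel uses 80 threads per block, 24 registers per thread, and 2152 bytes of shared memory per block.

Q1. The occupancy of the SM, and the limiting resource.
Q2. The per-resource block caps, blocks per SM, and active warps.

Answer: occupancy 57/64, limited by shared memory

registers: 28 blocks
shared memory: 19 blocks
warps: 21 blocks
blocks: 24 blocks

Answer: 19 blocks, 57 active warps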